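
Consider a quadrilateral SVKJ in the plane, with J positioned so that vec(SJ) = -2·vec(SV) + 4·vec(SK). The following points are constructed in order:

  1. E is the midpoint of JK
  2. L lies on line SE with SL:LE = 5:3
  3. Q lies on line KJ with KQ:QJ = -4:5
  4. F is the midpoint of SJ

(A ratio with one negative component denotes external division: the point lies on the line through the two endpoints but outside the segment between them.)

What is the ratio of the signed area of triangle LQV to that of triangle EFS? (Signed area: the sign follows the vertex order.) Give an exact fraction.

Choose coordinates S = (0, 0), V = (1, 0), K = (0, 1), J = (-2, 4).
1. E is the midpoint of JK ⇒ E = (-1, 5/2)
2. L lies on line SE with SL:LE = 5:3 ⇒ L = (-5/8, 25/16)
3. Q lies on line KJ with KQ:QJ = -4:5 ⇒ Q = (8, -11)
4. F is the midpoint of SJ ⇒ F = (-1, 2)
2·[LQV] = 111/16, 2·[EFS] = 1/2
[LQV]:[EFS] = 111/16:1/2 = 111/8

[LQV]:[EFS] = 111/8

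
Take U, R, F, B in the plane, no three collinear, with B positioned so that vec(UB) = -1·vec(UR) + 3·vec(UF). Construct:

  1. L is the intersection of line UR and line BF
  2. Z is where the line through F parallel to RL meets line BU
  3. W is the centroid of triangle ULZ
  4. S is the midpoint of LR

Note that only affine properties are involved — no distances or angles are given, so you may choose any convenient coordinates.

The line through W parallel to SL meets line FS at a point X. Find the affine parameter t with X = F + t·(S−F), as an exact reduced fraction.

Assign U = (0, 0), R = (1, 0), F = (0, 1), B = (-1, 3) — the answer is frame-independent, so this choice is without loss of generality.
1. L is the intersection of line UR and line BF ⇒ L = (1/2, 0)
2. Z is where the line through F parallel to RL meets line BU ⇒ Z = (-1/3, 1)
3. W is the centroid of triangle ULZ ⇒ W = (1/18, 1/3)
4. S is the midpoint of LR ⇒ S = (3/4, 0)
through W parallel to SL: direction (-1/4, 0); meets FS at X = (1/2, 1/3)
X = F + t·(S−F) with t = 2/3

t = 2/3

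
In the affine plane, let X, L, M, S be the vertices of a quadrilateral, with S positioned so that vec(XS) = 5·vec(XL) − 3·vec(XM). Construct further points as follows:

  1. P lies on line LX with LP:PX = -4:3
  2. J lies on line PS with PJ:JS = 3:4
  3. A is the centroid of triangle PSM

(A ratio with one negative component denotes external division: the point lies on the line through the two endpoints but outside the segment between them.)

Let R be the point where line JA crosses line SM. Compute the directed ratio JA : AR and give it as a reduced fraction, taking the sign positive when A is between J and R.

JA:AR = 5/7

Work in coordinates with X = (0, 0), L = (1, 0), M = (0, 1), S = (5, -3).
1. P lies on line LX with LP:PX = -4:3 ⇒ P = (-3, 0)
2. J lies on line PS with PJ:JS = 3:4 ⇒ J = (3/7, -9/7)
3. A is the centroid of triangle PSM ⇒ A = (2/3, -2/3)
line JA meets SM at R = (1, 1/5)
A = J + t·(R−J) with t = 5/12, so JA:AR = 5/12:7/12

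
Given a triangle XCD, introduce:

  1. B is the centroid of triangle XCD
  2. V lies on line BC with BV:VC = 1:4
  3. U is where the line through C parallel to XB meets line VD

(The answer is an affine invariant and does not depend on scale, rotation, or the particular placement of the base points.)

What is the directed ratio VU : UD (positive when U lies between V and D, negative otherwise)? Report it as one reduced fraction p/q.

VU:UD = -2/5

Work in coordinates with X = (0, 0), C = (1, 0), D = (0, 1).
1. B is the centroid of triangle XCD ⇒ B = (1/3, 1/3)
2. V lies on line BC with BV:VC = 1:4 ⇒ V = (7/15, 4/15)
3. U is where the line through C parallel to XB meets line VD ⇒ U = (7/9, -2/9)
U = V + t·(D−V) with t = -2/3, so VU:UD = t:(1−t) = -2/3:5/3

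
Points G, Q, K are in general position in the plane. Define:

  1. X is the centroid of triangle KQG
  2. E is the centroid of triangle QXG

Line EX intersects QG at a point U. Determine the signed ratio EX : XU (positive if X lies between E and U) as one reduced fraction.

Set G = (0, 0), Q = (1, 0), K = (0, 1); any affine frame gives the same invariant.
1. X is the centroid of triangle KQG ⇒ X = (1/3, 1/3)
2. E is the centroid of triangle QXG ⇒ E = (4/9, 1/9)
line EX meets QG at U = (1/2, 0)
X = E + t·(U−E) with t = -2, so EX:XU = -2:3

EX:XU = -2/3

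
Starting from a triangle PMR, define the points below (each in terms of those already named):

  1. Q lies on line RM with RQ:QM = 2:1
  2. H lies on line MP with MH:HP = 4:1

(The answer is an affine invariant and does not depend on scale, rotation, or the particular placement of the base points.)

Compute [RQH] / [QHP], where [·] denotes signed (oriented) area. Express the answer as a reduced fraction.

Set P = (0, 0), M = (1, 0), R = (0, 1); any affine frame gives the same invariant.
1. Q lies on line RM with RQ:QM = 2:1 ⇒ Q = (2/3, 1/3)
2. H lies on line MP with MH:HP = 4:1 ⇒ H = (1/5, 0)
2·[RQH] = -8/15, 2·[QHP] = -1/15
[RQH]:[QHP] = -8/15:-1/15 = 8

[RQH]:[QHP] = 8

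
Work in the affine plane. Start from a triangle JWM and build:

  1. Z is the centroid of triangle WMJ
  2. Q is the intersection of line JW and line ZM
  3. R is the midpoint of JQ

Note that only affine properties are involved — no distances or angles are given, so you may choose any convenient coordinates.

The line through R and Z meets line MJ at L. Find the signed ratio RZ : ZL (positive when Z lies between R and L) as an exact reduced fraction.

RZ:ZL = -1/4

Assign J = (0, 0), W = (1, 0), M = (0, 1) — the answer is frame-independent, so this choice is without loss of generality.
1. Z is the centroid of triangle WMJ ⇒ Z = (1/3, 1/3)
2. Q is the intersection of line JW and line ZM ⇒ Q = (1/2, 0)
3. R is the midpoint of JQ ⇒ R = (1/4, 0)
line RZ meets MJ at L = (0, -1)
Z = R + t·(L−R) with t = -1/3, so RZ:ZL = -1/3:4/3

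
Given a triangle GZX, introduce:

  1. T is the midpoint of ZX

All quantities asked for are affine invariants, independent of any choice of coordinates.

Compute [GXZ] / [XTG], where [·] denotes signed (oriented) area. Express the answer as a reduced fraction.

Choose coordinates G = (0, 0), Z = (1, 0), X = (0, 1).
1. T is the midpoint of ZX ⇒ T = (1/2, 1/2)
2·[GXZ] = -1, 2·[XTG] = -1/2
[GXZ]:[XTG] = -1:-1/2 = 2

[GXZ]:[XTG] = 2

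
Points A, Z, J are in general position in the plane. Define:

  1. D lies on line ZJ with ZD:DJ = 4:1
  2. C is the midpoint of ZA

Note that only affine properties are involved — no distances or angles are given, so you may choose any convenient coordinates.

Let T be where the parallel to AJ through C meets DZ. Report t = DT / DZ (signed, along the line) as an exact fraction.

Assign A = (0, 0), Z = (1, 0), J = (0, 1) — the answer is frame-independent, so this choice is without loss of generality.
1. D lies on line ZJ with ZD:DJ = 4:1 ⇒ D = (1/5, 4/5)
2. C is the midpoint of ZA ⇒ C = (1/2, 0)
through C parallel to AJ: direction (0, 1); meets DZ at T = (1/2, 1/2)
T = D + t·(Z−D) with t = 3/8

t = 3/8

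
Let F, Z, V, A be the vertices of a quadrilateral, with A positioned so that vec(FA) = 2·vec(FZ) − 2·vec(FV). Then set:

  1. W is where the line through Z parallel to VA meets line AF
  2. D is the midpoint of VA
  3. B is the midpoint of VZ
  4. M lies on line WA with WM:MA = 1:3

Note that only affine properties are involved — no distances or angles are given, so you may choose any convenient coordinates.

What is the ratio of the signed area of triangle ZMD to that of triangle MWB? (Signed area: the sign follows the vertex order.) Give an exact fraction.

[ZMD]:[MWB] = -7/2

Choose coordinates F = (0, 0), Z = (1, 0), V = (0, 1), A = (2, -2).
1. W is where the line through Z parallel to VA meets line AF ⇒ W = (3, -3)
2. D is the midpoint of VA ⇒ D = (1, -1/2)
3. B is the midpoint of VZ ⇒ B = (1/2, 1/2)
4. M lies on line WA with WM:MA = 1:3 ⇒ M = (11/4, -11/4)
2·[ZMD] = -7/8, 2·[MWB] = 1/4
[ZMD]:[MWB] = -7/8:1/4 = -7/2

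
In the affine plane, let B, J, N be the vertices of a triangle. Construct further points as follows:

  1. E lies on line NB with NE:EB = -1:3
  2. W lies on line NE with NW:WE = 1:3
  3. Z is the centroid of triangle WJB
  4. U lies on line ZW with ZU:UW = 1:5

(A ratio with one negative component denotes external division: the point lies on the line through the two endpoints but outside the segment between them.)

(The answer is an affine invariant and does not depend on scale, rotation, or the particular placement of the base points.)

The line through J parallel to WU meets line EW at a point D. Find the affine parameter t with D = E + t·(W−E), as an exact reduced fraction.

t = -2

Choose coordinates B = (0, 0), J = (1, 0), N = (0, 1).
1. E lies on line NB with NE:EB = -1:3 ⇒ E = (0, 3/2)
2. W lies on line NE with NW:WE = 1:3 ⇒ W = (0, 9/8)
3. Z is the centroid of triangle WJB ⇒ Z = (1/3, 3/8)
4. U lies on line ZW with ZU:UW = 1:5 ⇒ U = (5/18, 1/2)
through J parallel to WU: direction (5/18, -5/8); meets EW at D = (0, 9/4)
D = E + t·(W−E) with t = -2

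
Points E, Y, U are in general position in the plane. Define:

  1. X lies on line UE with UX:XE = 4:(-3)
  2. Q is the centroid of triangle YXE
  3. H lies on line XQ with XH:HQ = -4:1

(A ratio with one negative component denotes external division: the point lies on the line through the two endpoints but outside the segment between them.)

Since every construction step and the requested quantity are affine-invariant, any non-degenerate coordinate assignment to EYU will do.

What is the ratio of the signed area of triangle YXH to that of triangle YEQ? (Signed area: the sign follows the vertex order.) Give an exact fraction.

[YXH]:[YEQ] = -4/3

Set E = (0, 0), Y = (1, 0), U = (0, 1); any affine frame gives the same invariant.
1. X lies on line UE with UX:XE = 4:(-3) ⇒ X = (0, -3)
2. Q is the centroid of triangle YXE ⇒ Q = (1/3, -1)
3. H lies on line XQ with XH:HQ = -4:1 ⇒ H = (4/9, -1/3)
2·[YXH] = -4/3, 2·[YEQ] = 1
[YXH]:[YEQ] = -4/3:1 = -4/3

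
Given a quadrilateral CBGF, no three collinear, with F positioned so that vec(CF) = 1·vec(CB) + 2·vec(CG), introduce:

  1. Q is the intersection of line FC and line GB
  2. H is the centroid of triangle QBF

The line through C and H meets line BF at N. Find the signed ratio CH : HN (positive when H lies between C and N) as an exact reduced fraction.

CH:HN = 7/2

Assign C = (0, 0), B = (1, 0), G = (0, 1), F = (1, 2) — the answer is frame-independent, so this choice is without loss of generality.
1. Q is the intersection of line FC and line GB ⇒ Q = (1/3, 2/3)
2. H is the centroid of triangle QBF ⇒ H = (7/9, 8/9)
line CH meets BF at N = (1, 8/7)
H = C + t·(N−C) with t = 7/9, so CH:HN = 7/9:2/9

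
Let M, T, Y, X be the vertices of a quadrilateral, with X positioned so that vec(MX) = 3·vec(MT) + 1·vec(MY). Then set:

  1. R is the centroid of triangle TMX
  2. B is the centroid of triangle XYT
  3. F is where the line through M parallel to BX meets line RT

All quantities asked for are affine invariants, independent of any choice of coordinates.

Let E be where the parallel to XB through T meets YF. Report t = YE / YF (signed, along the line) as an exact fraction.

Work in coordinates with M = (0, 0), T = (1, 0), Y = (0, 1), X = (3, 1).
1. R is the centroid of triangle TMX ⇒ R = (4/3, 1/3)
2. B is the centroid of triangle XYT ⇒ B = (4/3, 2/3)
3. F is where the line through M parallel to BX meets line RT ⇒ F = (5/4, 1/4)
through T parallel to XB: direction (-5/3, -1/3); meets YF at E = (3/2, 1/10)
E = Y + t·(F−Y) with t = 6/5

t = 6/5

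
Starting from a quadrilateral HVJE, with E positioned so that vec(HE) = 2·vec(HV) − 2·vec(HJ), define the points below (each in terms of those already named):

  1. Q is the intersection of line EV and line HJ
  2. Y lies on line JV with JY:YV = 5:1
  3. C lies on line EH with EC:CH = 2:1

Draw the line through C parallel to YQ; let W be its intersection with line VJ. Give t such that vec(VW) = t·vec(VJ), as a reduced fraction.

t = 7/6

Work in coordinates with H = (0, 0), V = (1, 0), J = (0, 1), E = (2, -2).
1. Q is the intersection of line EV and line HJ ⇒ Q = (0, 2)
2. Y lies on line JV with JY:YV = 5:1 ⇒ Y = (5/6, 1/6)
3. C lies on line EH with EC:CH = 2:1 ⇒ C = (2/3, -2/3)
through C parallel to YQ: direction (-5/6, 11/6); meets VJ at W = (-1/6, 7/6)
W = V + t·(J−V) with t = 7/6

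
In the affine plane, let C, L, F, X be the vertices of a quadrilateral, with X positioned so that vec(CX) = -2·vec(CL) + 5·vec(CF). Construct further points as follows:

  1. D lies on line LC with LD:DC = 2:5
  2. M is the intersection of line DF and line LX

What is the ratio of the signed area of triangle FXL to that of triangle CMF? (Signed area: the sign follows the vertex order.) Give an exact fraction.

[FXL]:[CMF] = -4/5

Set C = (0, 0), L = (1, 0), F = (0, 1), X = (-2, 5); any affine frame gives the same invariant.
1. D lies on line LC with LD:DC = 2:5 ⇒ D = (5/7, 0)
2. M is the intersection of line DF and line LX ⇒ M = (5/2, -5/2)
2·[FXL] = -2, 2·[CMF] = 5/2
[FXL]:[CMF] = -2:5/2 = -4/5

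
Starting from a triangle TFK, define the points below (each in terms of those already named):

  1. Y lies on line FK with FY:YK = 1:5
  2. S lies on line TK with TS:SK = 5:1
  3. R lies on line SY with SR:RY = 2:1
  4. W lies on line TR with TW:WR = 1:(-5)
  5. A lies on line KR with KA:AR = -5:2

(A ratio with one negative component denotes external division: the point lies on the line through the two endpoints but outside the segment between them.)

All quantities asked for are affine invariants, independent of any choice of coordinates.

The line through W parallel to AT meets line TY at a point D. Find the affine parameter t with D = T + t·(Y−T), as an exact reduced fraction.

Work in coordinates with T = (0, 0), F = (1, 0), K = (0, 1).
1. Y lies on line FK with FY:YK = 1:5 ⇒ Y = (5/6, 1/6)
2. S lies on line TK with TS:SK = 5:1 ⇒ S = (0, 5/6)
3. R lies on line SY with SR:RY = 2:1 ⇒ R = (5/9, 7/18)
4. W lies on line TR with TW:WR = 1:(-5) ⇒ W = (-5/36, -7/72)
5. A lies on line KR with KA:AR = -5:2 ⇒ A = (25/27, -1/54)
through W parallel to AT: direction (-25/27, 1/54); meets TY at D = (-5/11, -1/11)
D = T + t·(Y−T) with t = -6/11

t = -6/11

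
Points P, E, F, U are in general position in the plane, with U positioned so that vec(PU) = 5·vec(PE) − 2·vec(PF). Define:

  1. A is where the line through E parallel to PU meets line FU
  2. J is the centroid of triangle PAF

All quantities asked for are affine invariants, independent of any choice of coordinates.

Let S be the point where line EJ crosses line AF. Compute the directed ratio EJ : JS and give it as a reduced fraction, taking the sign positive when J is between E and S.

EJ:JS = 1/5

Assign P = (0, 0), E = (1, 0), F = (0, 1), U = (5, -2) — the answer is frame-independent, so this choice is without loss of generality.
1. A is where the line through E parallel to PU meets line FU ⇒ A = (3, -4/5)
2. J is the centroid of triangle PAF ⇒ J = (1, 1/15)
line EJ meets AF at S = (1, 2/5)
J = E + t·(S−E) with t = 1/6, so EJ:JS = 1/6:5/6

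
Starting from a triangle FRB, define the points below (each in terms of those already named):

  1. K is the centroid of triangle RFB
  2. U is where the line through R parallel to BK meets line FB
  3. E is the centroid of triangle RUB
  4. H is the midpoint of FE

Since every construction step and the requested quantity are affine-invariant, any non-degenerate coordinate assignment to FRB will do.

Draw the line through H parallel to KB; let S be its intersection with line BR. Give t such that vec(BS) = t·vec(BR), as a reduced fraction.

Choose coordinates F = (0, 0), R = (1, 0), B = (0, 1).
1. K is the centroid of triangle RFB ⇒ K = (1/3, 1/3)
2. U is where the line through R parallel to BK meets line FB ⇒ U = (0, 2)
3. E is the centroid of triangle RUB ⇒ E = (1/3, 1)
4. H is the midpoint of FE ⇒ H = (1/6, 1/2)
through H parallel to KB: direction (-1/3, 2/3); meets BR at S = (-1/6, 7/6)
S = B + t·(R−B) with t = -1/6

t = -1/6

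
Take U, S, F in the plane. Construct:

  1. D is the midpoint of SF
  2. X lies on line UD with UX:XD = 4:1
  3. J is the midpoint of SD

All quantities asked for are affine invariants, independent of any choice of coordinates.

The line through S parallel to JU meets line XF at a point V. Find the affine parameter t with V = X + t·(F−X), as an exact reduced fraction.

Assign U = (0, 0), S = (1, 0), F = (0, 1) — the answer is frame-independent, so this choice is without loss of generality.
1. D is the midpoint of SF ⇒ D = (1/2, 1/2)
2. X lies on line UD with UX:XD = 4:1 ⇒ X = (2/5, 2/5)
3. J is the midpoint of SD ⇒ J = (3/4, 1/4)
through S parallel to JU: direction (-3/4, -1/4); meets XF at V = (8/11, -1/11)
V = X + t·(F−X) with t = -9/11

t = -9/11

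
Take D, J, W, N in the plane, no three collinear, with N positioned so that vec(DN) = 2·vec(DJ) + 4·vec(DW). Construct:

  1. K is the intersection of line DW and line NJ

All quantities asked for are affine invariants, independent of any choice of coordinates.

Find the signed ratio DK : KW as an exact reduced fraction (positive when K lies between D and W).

Work in coordinates with D = (0, 0), J = (1, 0), W = (0, 1), N = (2, 4).
1. K is the intersection of line DW and line NJ ⇒ K = (0, -4)
K = D + t·(W−D) with t = -4, so DK:KW = t:(1−t) = -4:5

DK:KW = -4/5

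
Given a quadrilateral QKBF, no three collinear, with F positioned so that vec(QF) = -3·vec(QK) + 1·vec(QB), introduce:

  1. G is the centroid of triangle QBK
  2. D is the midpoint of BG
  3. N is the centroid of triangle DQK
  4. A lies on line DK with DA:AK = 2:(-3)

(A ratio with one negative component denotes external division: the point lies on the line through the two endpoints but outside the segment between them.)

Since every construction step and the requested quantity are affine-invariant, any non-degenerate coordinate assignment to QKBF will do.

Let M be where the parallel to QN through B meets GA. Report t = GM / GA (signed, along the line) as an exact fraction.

t = 6/19

Choose coordinates Q = (0, 0), K = (1, 0), B = (0, 1), F = (-3, 1).
1. G is the centroid of triangle QBK ⇒ G = (1/3, 1/3)
2. D is the midpoint of BG ⇒ D = (1/6, 2/3)
3. N is the centroid of triangle DQK ⇒ N = (7/18, 2/9)
4. A lies on line DK with DA:AK = 2:(-3) ⇒ A = (-3/2, 2)
through B parallel to QN: direction (7/18, 2/9); meets GA at M = (-14/57, 49/57)
M = G + t·(A−G) with t = 6/19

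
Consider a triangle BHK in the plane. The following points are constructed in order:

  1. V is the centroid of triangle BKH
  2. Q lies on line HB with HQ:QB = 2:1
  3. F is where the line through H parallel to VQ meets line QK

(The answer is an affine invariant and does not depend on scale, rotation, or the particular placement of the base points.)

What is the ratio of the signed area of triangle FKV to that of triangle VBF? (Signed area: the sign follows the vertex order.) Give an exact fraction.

[FKV]:[VBF] = -1/3

Choose coordinates B = (0, 0), H = (1, 0), K = (0, 1).
1. V is the centroid of triangle BKH ⇒ V = (1/3, 1/3)
2. Q lies on line HB with HQ:QB = 2:1 ⇒ Q = (1/3, 0)
3. F is where the line through H parallel to VQ meets line QK ⇒ F = (1, -2)
2·[FKV] = -1/3, 2·[VBF] = 1
[FKV]:[VBF] = -1/3:1 = -1/3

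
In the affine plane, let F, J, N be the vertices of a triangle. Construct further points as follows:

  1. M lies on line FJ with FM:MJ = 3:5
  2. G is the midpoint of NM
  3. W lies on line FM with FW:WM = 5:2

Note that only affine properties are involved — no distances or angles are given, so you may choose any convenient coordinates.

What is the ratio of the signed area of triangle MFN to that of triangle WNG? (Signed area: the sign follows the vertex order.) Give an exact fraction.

[MFN]:[WNG] = 7

Assign F = (0, 0), J = (1, 0), N = (0, 1) — the answer is frame-independent, so this choice is without loss of generality.
1. M lies on line FJ with FM:MJ = 3:5 ⇒ M = (3/8, 0)
2. G is the midpoint of NM ⇒ G = (3/16, 1/2)
3. W lies on line FM with FW:WM = 5:2 ⇒ W = (15/56, 0)
2·[MFN] = -3/8, 2·[WNG] = -3/56
[MFN]:[WNG] = -3/8:-3/56 = 7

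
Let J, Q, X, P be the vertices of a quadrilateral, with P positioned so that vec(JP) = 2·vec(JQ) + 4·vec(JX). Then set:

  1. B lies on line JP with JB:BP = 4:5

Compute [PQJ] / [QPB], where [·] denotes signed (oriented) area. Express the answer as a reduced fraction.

Choose coordinates J = (0, 0), Q = (1, 0), X = (0, 1), P = (2, 4).
1. B lies on line JP with JB:BP = 4:5 ⇒ B = (8/9, 16/9)
2·[PQJ] = -4, 2·[QPB] = 20/9
[PQJ]:[QPB] = -4:20/9 = -9/5

[PQJ]:[QPB] = -9/5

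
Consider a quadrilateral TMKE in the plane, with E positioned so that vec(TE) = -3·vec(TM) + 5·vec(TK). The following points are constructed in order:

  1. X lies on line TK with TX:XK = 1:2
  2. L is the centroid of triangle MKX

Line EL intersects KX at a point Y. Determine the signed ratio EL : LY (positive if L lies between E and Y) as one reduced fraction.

Work in coordinates with T = (0, 0), M = (1, 0), K = (0, 1), E = (-3, 5).
1. X lies on line TK with TX:XK = 1:2 ⇒ X = (0, 1/3)
2. L is the centroid of triangle MKX ⇒ L = (1/3, 4/9)
line EL meets KX at Y = (0, 9/10)
L = E + t·(Y−E) with t = 10/9, so EL:LY = 10/9:-1/9

EL:LY = -10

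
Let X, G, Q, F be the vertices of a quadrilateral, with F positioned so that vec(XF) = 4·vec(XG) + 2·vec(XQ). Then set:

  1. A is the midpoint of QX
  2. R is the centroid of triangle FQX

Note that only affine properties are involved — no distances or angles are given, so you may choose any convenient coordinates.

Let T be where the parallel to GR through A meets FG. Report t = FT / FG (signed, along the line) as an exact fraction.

Choose coordinates X = (0, 0), G = (1, 0), Q = (0, 1), F = (4, 2).
1. A is the midpoint of QX ⇒ A = (0, 1/2)
2. R is the centroid of triangle FQX ⇒ R = (4/3, 1)
through A parallel to GR: direction (1/3, 1); meets FG at T = (-1/2, -1)
T = F + t·(G−F) with t = 3/2

t = 3/2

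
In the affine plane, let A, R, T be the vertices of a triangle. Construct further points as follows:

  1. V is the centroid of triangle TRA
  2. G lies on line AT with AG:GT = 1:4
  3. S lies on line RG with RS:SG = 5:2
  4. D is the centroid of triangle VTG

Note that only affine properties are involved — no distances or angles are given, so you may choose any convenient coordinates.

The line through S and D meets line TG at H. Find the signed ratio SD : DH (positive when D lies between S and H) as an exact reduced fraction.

Assign A = (0, 0), R = (1, 0), T = (0, 1) — the answer is frame-independent, so this choice is without loss of generality.
1. V is the centroid of triangle TRA ⇒ V = (1/3, 1/3)
2. G lies on line AT with AG:GT = 1:4 ⇒ G = (0, 1/5)
3. S lies on line RG with RS:SG = 5:2 ⇒ S = (2/7, 1/7)
4. D is the centroid of triangle VTG ⇒ D = (1/9, 23/45)
line SD meets TG at H = (0, 41/55)
D = S + t·(H−S) with t = 11/18, so SD:DH = 11/18:7/18

SD:DH = 11/7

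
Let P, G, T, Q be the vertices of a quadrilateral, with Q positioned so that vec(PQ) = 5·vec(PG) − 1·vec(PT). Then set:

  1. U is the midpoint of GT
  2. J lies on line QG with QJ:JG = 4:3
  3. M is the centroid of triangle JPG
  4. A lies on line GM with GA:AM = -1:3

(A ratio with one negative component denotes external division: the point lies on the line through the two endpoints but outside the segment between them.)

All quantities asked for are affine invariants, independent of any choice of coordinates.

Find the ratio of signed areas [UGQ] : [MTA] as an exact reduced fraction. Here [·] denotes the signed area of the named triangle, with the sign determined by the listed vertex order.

Choose coordinates P = (0, 0), G = (1, 0), T = (0, 1), Q = (5, -1).
1. U is the midpoint of GT ⇒ U = (1/2, 1/2)
2. J lies on line QG with QJ:JG = 4:3 ⇒ J = (19/7, -3/7)
3. M is the centroid of triangle JPG ⇒ M = (26/21, -1/7)
4. A lies on line GM with GA:AM = -1:3 ⇒ A = (37/42, 1/14)
2·[UGQ] = 3/2, 2·[MTA] = 1/7
[UGQ]:[MTA] = 3/2:1/7 = 21/2

[UGQ]:[MTA] = 21/2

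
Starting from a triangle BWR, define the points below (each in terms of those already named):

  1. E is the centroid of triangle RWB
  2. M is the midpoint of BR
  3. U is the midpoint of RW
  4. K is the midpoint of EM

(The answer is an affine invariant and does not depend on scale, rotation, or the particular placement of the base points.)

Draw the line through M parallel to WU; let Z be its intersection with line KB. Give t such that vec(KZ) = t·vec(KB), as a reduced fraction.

t = 1/7

Set B = (0, 0), W = (1, 0), R = (0, 1); any affine frame gives the same invariant.
1. E is the centroid of triangle RWB ⇒ E = (1/3, 1/3)
2. M is the midpoint of BR ⇒ M = (0, 1/2)
3. U is the midpoint of RW ⇒ U = (1/2, 1/2)
4. K is the midpoint of EM ⇒ K = (1/6, 5/12)
through M parallel to WU: direction (-1/2, 1/2); meets KB at Z = (1/7, 5/14)
Z = K + t·(B−K) with t = 1/7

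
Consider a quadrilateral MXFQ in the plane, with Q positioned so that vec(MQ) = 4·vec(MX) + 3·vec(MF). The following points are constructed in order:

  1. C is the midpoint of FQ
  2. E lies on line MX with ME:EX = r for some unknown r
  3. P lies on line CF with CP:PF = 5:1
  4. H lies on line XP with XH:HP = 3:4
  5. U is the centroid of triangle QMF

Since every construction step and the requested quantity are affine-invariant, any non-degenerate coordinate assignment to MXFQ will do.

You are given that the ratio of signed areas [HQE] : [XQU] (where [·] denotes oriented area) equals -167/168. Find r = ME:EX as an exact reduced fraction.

Choose coordinates M = (0, 0), X = (1, 0), F = (0, 1), Q = (4, 3).
1. C is the midpoint of FQ ⇒ C = (2, 2)
2. With ME:EX = r, write λ = r/(r+1) so E = M + λ·(X−M); E is affine-linear in λ
3. P lies on line CF with CP:PF = 5:1 ⇒ P = (1/3, 7/6)
4. H lies on line XP with XH:HP = 3:4 ⇒ H = (5/7, 1/2)
5. U is the centroid of triangle QMF ⇒ U = (4/3, 4/3)
Every point depending on E is an affine combination of E and λ-independent points, so each such coordinate is linear in λ; the λ² term in each signed area is a multiple of (X−M)×(X−M) = 0, so 2·[HQE] and 2·[XQU] are each linear in λ. Evaluating at λ=0 and λ=1:
  2·[HQE] = -5/2·λ + 1/7,   2·[XQU] = 3
So [HQE]:[XQU] = (-5/2·λ + 1/7) / (3). Setting this equal to -167/168:
  -5/2·λ + 1/7 = -167/168·(3)  ⇒  λ = 5/4
Then r = λ/(1−λ) = (5/4)/(-1/4) = -5. Check: with r = -5, E = (5/4, 0) and [HQE]:[XQU] = -167/168 as required.

r = -5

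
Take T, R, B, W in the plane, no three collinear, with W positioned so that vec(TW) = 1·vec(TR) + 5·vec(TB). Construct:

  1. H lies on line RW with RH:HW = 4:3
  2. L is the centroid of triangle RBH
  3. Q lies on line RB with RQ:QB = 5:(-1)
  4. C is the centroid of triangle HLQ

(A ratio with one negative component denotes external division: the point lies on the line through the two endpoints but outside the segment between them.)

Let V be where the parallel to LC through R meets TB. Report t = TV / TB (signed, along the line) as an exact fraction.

Assign T = (0, 0), R = (1, 0), B = (0, 1), W = (1, 5) — the answer is frame-independent, so this choice is without loss of generality.
1. H lies on line RW with RH:HW = 4:3 ⇒ H = (1, 20/7)
2. L is the centroid of triangle RBH ⇒ L = (2/3, 9/7)
3. Q lies on line RB with RQ:QB = 5:(-1) ⇒ Q = (-1/4, 5/4)
4. C is the centroid of triangle HLQ ⇒ C = (17/36, 151/84)
through R parallel to LC: direction (-7/36, 43/84); meets TB at V = (0, 129/49)
V = T + t·(B−T) with t = 129/49

t = 129/49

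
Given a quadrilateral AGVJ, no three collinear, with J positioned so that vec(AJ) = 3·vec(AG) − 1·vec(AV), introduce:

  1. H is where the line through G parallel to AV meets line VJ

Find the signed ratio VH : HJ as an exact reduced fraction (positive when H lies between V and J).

VH:HJ = 1/2

Choose coordinates A = (0, 0), G = (1, 0), V = (0, 1), J = (3, -1).
1. H is where the line through G parallel to AV meets line VJ ⇒ H = (1, 1/3)
H = V + t·(J−V) with t = 1/3, so VH:HJ = t:(1−t) = 1/3:2/3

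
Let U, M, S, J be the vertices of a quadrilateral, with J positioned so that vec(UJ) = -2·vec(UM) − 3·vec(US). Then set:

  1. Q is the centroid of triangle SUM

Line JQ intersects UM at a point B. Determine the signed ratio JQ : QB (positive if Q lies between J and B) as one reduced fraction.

JQ:QB = -10

Assign U = (0, 0), M = (1, 0), S = (0, 1), J = (-2, -3) — the answer is frame-independent, so this choice is without loss of generality.
1. Q is the centroid of triangle SUM ⇒ Q = (1/3, 1/3)
line JQ meets UM at B = (1/10, 0)
Q = J + t·(B−J) with t = 10/9, so JQ:QB = 10/9:-1/9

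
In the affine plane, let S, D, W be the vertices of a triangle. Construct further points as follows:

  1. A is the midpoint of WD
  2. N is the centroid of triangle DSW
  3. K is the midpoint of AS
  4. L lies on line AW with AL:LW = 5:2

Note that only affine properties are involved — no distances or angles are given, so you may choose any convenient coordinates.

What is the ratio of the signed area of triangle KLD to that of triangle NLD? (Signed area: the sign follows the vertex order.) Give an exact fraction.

Work in coordinates with S = (0, 0), D = (1, 0), W = (0, 1).
1. A is the midpoint of WD ⇒ A = (1/2, 1/2)
2. N is the centroid of triangle DSW ⇒ N = (1/3, 1/3)
3. K is the midpoint of AS ⇒ K = (1/4, 1/4)
4. L lies on line AW with AL:LW = 5:2 ⇒ L = (1/7, 6/7)
2·[KLD] = -3/7, 2·[NLD] = -2/7
[KLD]:[NLD] = -3/7:-2/7 = 3/2

[KLD]:[NLD] = 3/2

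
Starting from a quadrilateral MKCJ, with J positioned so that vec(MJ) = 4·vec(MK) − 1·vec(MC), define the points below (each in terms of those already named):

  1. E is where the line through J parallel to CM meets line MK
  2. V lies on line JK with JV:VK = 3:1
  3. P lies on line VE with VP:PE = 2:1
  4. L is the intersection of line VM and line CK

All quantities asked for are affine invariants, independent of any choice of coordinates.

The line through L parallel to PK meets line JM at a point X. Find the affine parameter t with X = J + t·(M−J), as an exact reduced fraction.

t = 59/69

Assign M = (0, 0), K = (1, 0), C = (0, 1), J = (4, -1) — the answer is frame-independent, so this choice is without loss of generality.
1. E is where the line through J parallel to CM meets line MK ⇒ E = (4, 0)
2. V lies on line JK with JV:VK = 3:1 ⇒ V = (7/4, -1/4)
3. P lies on line VE with VP:PE = 2:1 ⇒ P = (13/4, -1/12)
4. L is the intersection of line VM and line CK ⇒ L = (7/6, -1/6)
through L parallel to PK: direction (-9/4, 1/12); meets JM at X = (40/69, -10/69)
X = J + t·(M−J) with t = 59/69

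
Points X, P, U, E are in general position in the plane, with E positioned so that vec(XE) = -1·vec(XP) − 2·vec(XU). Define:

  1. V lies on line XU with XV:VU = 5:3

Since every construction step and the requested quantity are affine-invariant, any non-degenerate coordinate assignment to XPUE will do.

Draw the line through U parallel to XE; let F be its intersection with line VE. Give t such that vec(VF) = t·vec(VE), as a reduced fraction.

t = -3/5

Choose coordinates X = (0, 0), P = (1, 0), U = (0, 1), E = (-1, -2).
1. V lies on line XU with XV:VU = 5:3 ⇒ V = (0, 5/8)
through U parallel to XE: direction (-1, -2); meets VE at F = (3/5, 11/5)
F = V + t·(E−V) with t = -3/5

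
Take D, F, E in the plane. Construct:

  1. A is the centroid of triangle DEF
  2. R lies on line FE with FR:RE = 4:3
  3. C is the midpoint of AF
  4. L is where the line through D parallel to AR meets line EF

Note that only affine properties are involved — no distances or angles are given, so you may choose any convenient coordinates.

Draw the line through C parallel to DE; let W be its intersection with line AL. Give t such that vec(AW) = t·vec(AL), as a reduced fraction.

Set D = (0, 0), F = (1, 0), E = (0, 1); any affine frame gives the same invariant.
1. A is the centroid of triangle DEF ⇒ A = (1/3, 1/3)
2. R lies on line FE with FR:RE = 4:3 ⇒ R = (3/7, 4/7)
3. C is the midpoint of AF ⇒ C = (2/3, 1/6)
4. L is where the line through D parallel to AR meets line EF ⇒ L = (2/7, 5/7)
through C parallel to DE: direction (0, 1); meets AL at W = (2/3, -7/3)
W = A + t·(L−A) with t = -7

t = -7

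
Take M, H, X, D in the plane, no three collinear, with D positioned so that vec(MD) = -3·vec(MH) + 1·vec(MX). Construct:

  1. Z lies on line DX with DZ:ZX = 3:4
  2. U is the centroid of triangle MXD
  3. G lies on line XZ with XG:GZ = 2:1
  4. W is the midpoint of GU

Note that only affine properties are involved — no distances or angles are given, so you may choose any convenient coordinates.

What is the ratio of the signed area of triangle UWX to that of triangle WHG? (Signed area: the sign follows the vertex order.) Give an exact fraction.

Choose coordinates M = (0, 0), H = (1, 0), X = (0, 1), D = (-3, 1).
1. Z lies on line DX with DZ:ZX = 3:4 ⇒ Z = (-12/7, 1)
2. U is the centroid of triangle MXD ⇒ U = (-1, 2/3)
3. G lies on line XZ with XG:GZ = 2:1 ⇒ G = (-8/7, 1)
4. W is the midpoint of GU ⇒ W = (-15/14, 5/6)
2·[UWX] = -4/21, 2·[WHG] = 2/7
[UWX]:[WHG] = -4/21:2/7 = -2/3

[UWX]:[WHG] = -2/3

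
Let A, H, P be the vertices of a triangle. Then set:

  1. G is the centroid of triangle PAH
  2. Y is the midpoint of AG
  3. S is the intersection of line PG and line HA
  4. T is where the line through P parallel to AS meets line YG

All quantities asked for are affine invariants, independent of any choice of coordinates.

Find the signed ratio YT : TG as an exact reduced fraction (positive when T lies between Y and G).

Set A = (0, 0), H = (1, 0), P = (0, 1); any affine frame gives the same invariant.
1. G is the centroid of triangle PAH ⇒ G = (1/3, 1/3)
2. Y is the midpoint of AG ⇒ Y = (1/6, 1/6)
3. S is the intersection of line PG and line HA ⇒ S = (1/2, 0)
4. T is where the line through P parallel to AS meets line YG ⇒ T = (1, 1)
T = Y + t·(G−Y) with t = 5, so YT:TG = t:(1−t) = 5:-4

YT:TG = -5/4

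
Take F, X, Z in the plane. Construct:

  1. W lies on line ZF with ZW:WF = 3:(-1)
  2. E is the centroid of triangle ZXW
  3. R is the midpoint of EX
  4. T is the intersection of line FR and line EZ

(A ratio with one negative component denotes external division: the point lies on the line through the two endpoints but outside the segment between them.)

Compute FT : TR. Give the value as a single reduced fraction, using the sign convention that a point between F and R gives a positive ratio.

Set F = (0, 0), X = (1, 0), Z = (0, 1); any affine frame gives the same invariant.
1. W lies on line ZF with ZW:WF = 3:(-1) ⇒ W = (0, -1/2)
2. E is the centroid of triangle ZXW ⇒ E = (1/3, 1/6)
3. R is the midpoint of EX ⇒ R = (2/3, 1/12)
4. T is the intersection of line FR and line EZ ⇒ T = (8/21, 1/21)
T = F + t·(R−F) with t = 4/7, so FT:TR = t:(1−t) = 4/7:3/7

FT:TR = 4/3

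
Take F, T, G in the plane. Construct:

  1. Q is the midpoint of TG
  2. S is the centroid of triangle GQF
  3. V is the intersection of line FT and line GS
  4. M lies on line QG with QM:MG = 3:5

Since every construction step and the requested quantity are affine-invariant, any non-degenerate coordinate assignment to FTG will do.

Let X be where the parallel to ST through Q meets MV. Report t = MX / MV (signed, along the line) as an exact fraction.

t = 1/9

Set F = (0, 0), T = (1, 0), G = (0, 1); any affine frame gives the same invariant.
1. Q is the midpoint of TG ⇒ Q = (1/2, 1/2)
2. S is the centroid of triangle GQF ⇒ S = (1/6, 1/2)
3. V is the intersection of line FT and line GS ⇒ V = (1/3, 0)
4. M lies on line QG with QM:MG = 3:5 ⇒ M = (5/16, 11/16)
through Q parallel to ST: direction (5/6, -1/2); meets MV at X = (17/54, 11/18)
X = M + t·(V−M) with t = 1/9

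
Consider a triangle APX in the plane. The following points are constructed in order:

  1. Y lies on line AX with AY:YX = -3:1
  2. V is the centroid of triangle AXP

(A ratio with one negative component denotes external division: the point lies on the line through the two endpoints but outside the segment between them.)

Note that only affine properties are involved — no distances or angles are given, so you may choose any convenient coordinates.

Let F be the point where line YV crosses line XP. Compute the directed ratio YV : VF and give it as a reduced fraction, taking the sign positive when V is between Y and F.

Assign A = (0, 0), P = (1, 0), X = (0, 1) — the answer is frame-independent, so this choice is without loss of generality.
1. Y lies on line AX with AY:YX = -3:1 ⇒ Y = (0, 3/2)
2. V is the centroid of triangle AXP ⇒ V = (1/3, 1/3)
line YV meets XP at F = (1/5, 4/5)
V = Y + t·(F−Y) with t = 5/3, so YV:VF = 5/3:-2/3

YV:VF = -5/2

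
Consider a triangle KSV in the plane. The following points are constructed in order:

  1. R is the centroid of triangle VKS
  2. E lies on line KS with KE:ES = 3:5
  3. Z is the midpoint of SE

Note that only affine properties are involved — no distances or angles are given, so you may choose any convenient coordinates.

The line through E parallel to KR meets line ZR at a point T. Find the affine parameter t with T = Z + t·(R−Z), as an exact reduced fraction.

Set K = (0, 0), S = (1, 0), V = (0, 1); any affine frame gives the same invariant.
1. R is the centroid of triangle VKS ⇒ R = (1/3, 1/3)
2. E lies on line KS with KE:ES = 3:5 ⇒ E = (3/8, 0)
3. Z is the midpoint of SE ⇒ Z = (11/16, 0)
through E parallel to KR: direction (1/3, 1/3); meets ZR at T = (139/264, 5/33)
T = Z + t·(R−Z) with t = 5/11

t = 5/11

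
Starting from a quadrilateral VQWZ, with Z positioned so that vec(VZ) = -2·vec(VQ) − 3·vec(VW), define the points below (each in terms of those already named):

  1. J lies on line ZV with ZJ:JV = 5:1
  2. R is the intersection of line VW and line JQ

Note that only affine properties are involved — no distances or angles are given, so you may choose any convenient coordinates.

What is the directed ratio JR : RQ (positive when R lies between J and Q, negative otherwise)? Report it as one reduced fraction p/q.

Work in coordinates with V = (0, 0), Q = (1, 0), W = (0, 1), Z = (-2, -3).
1. J lies on line ZV with ZJ:JV = 5:1 ⇒ J = (-1/3, -1/2)
2. R is the intersection of line VW and line JQ ⇒ R = (0, -3/8)
R = J + t·(Q−J) with t = 1/4, so JR:RQ = t:(1−t) = 1/4:3/4

JR:RQ = 1/3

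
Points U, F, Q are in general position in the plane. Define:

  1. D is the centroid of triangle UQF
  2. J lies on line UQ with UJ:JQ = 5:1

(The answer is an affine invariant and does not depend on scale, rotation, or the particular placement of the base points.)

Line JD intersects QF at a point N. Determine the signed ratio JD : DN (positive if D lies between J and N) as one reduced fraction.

Set U = (0, 0), F = (1, 0), Q = (0, 1); any affine frame gives the same invariant.
1. D is the centroid of triangle UQF ⇒ D = (1/3, 1/3)
2. J lies on line UQ with UJ:JQ = 5:1 ⇒ J = (0, 5/6)
line JD meets QF at N = (-1/3, 4/3)
D = J + t·(N−J) with t = -1, so JD:DN = -1:2

JD:DN = -1/2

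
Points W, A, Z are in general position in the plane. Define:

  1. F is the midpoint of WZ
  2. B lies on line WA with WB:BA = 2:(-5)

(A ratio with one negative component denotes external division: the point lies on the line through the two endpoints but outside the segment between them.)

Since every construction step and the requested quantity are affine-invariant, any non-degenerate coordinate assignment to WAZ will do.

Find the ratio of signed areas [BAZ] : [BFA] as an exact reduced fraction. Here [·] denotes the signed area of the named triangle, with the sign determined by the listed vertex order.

[BAZ]:[BFA] = -2

Set W = (0, 0), A = (1, 0), Z = (0, 1); any affine frame gives the same invariant.
1. F is the midpoint of WZ ⇒ F = (0, 1/2)
2. B lies on line WA with WB:BA = 2:(-5) ⇒ B = (-2/3, 0)
2·[BAZ] = 5/3, 2·[BFA] = -5/6
[BAZ]:[BFA] = 5/3:-5/6 = -2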